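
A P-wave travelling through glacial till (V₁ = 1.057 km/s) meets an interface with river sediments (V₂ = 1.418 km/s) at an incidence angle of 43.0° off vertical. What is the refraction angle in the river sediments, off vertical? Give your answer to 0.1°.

66.2°

sin θ₁/V₁ = sin θ₂/V₂ ⇒ sin θ₂ = 1.418·sin 43.0°/1.057 = 1.418·0.6820/1.057 = 0.9149.
θ₂ = sin⁻¹(0.9149) = 66.19° (from vertical).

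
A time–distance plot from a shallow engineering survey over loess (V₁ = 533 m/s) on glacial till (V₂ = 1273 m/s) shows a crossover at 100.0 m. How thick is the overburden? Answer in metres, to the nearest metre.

32 m

x_cross = 2h·√((V₂+V₁)/(V₂−V₁)) → h = x_cross / (2·√((V₂+V₁)/(V₂−V₁))).
√((V₂+V₁)/(V₂−V₁)) = √((1273+533)/(1273−533)) = 1.5622.
h = 100.0 / (2·1.5622) = 32.01 m.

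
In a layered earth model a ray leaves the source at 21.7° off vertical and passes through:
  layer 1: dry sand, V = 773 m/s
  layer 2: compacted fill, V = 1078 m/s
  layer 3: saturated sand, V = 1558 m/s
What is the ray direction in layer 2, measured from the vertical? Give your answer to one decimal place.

Ray parameter p = sin 21.7° / 773 = 4.7833e-04 s/m.
sin θ_2 = p·V_2 = 4.7833e-04 × 1078 = 0.5156.
θ_2 = 31.04° from the vertical.

31.0°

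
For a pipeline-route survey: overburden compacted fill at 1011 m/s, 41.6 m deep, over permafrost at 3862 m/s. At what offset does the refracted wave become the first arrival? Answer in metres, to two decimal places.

108.77 m

x_cross = 2h·√((V₂+V₁)/(V₂−V₁)).
(V₂+V₁)/(V₂−V₁) = (3862+1011)/(3862−1011) = 1.7092; √ = 1.3074.
x_cross = 2·41.6·1.3074 = 108.77 m.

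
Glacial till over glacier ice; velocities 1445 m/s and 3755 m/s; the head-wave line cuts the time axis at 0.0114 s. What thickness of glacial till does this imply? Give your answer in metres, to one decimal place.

θ_c = arcsin(1445/3755) = 22.63°; cos θ_c = 0.9230.
tᵢ = 2h cos θ_c/V₁ ⇒ h = tᵢ·V₁/(2 cos θ_c) = 0.0114·1445/(2·0.9230) = 8.92 m.

8.9 m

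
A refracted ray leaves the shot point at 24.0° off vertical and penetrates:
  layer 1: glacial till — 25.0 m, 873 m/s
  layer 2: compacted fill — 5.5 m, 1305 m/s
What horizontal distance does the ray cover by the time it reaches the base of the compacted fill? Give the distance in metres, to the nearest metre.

15 m

Apply Snell's law at each interface; in layer i the horizontal offset is hᵢ·tan θᵢ.
Layer 1: θ = 24.00°; offset = 25.0·tan 24.00° = 11.131 m.
Layer 2: sin θ = 1305·sin 24.0°/873 = 0.6080, θ = 37.45°; offset = 5.5·tan 37.45° = 4.212 m.
Summing the layer offsets gives 15.343 m.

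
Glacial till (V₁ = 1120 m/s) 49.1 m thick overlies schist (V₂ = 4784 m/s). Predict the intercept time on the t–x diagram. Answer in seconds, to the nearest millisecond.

0.085 s

θ_c = arcsin(V₁/V₂) = arcsin(1120/4784) = 13.54°; cos θ_c = 0.9722.
tᵢ = 2h·cos θ_c / V₁ = 2·49.1·0.9722 / 1120 = 0.08524 s.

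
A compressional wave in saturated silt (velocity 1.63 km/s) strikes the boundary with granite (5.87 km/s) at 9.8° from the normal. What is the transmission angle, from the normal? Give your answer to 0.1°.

37.8°

sin θ₁/V₁ = sin θ₂/V₂ ⇒ sin θ₂ = 5.87·sin 9.8°/1.63 = 5.87·0.1702/1.63 = 0.6130.
θ₂ = arcsin 0.6130 = 37.80° from the normal.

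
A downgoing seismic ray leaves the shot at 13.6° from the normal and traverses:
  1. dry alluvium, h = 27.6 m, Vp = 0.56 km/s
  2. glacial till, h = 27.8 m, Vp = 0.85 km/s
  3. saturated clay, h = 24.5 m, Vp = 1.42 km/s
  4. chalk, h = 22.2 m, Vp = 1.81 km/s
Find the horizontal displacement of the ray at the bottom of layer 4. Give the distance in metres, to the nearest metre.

Apply Snell's law at each interface; in layer i the horizontal offset is hᵢ·tan θᵢ.
Layer 1: θ = 13.60°; offset = 27.6·tan 13.60° = 6.677 m.
Layer 2: sin θ = 0.85·sin 13.6°/0.56 = 0.3569, θ = 20.91°; offset = 27.8·tan 20.91° = 10.622 m.
Layer 3: sin θ = 1.42·sin 13.6°/0.56 = 0.5963, θ = 36.60°; offset = 24.5·tan 36.60° = 18.197 m.
Layer 4: sin θ = 1.81·sin 13.6°/0.56 = 0.7600, θ = 49.47°; offset = 22.2·tan 49.47° = 25.961 m.
Σ offsets = 61.457 m.

61 m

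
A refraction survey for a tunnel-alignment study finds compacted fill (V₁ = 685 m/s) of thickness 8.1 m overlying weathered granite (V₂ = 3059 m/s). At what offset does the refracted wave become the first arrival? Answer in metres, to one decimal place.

θ_c = arcsin(685/3059) = 12.94°, so cos θ_c = 0.9746 and tᵢ = 2h cos θ_c/V₁ = 0.0230 s.
At crossover x/V₁ = x/V₂ + tᵢ ⇒ x = tᵢ/(1/V₁ − 1/V₂) = 0.02305/(1.4599e-03 − 3.2690e-04) = 20.34 m.

20.3 m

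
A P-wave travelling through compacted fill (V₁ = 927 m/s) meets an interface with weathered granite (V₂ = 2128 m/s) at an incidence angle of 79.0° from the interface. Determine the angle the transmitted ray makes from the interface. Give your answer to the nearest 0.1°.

Convert to the normal: θ₁ = 90° − 79.0° = 11.0°.
sin θ₁/V₁ = sin θ₂/V₂ ⇒ sin θ₂ = 2128·sin 11.0°/927 = 2128·0.1908/927 = 0.4380.
θ₂ = arcsin 0.4380 = 25.98° from the normal.
From the interface: 90° − 25.98° = 64.02°.

64.0°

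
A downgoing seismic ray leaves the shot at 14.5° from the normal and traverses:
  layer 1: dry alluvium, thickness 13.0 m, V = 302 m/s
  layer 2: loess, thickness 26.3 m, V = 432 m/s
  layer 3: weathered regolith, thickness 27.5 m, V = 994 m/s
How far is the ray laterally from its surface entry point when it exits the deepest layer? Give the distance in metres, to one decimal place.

p = sin θ₁/V₁ = sin 14.5°/302 = 8.2907e-04 s/m is conserved through the stack.
Layer 1: θ = 14.50°; offset = 13.0·tan 14.50° = 3.362 m.
Layer 2: sin θ = p·432 = 0.3582 → θ = 20.99°; offset = 26.3·tan 20.99° = 10.089 m.
Layer 3: sin θ = p·994 = 0.8241 → θ = 55.50°; offset = 27.5·tan 55.50° = 40.009 m.
Total horizontal offset = 53.459 m.

53.5 m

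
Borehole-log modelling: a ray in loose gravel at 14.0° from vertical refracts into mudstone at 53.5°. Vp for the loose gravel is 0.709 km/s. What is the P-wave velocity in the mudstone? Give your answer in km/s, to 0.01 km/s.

2.36 km/s

sin 14.0° = 0.2419; sin 53.5° = 0.8039.
V₂ = V₁·(sin θ₂/sin θ₁) = 0.709·(0.8039/0.2419) = 2.36 km/s.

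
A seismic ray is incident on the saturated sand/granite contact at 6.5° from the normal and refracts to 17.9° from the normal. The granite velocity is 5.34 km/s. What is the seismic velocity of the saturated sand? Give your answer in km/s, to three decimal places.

1.967 km/s

Snell's law: sin 6.5°/V₁ = sin 17.9°/V₂.
V₁ = V₂·sin 6.5°/sin 17.9° = 5.34 × 0.3683 = 1.967 km/s.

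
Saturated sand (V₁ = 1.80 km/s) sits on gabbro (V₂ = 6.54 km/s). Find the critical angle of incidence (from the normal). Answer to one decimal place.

At critical incidence the refracted ray runs along the interface (θ₂ = 90°), so sin θ_c = V₁/V₂.
θ_c = arcsin(1.80/6.54) = arcsin 0.2752 = 15.98°.

16.0°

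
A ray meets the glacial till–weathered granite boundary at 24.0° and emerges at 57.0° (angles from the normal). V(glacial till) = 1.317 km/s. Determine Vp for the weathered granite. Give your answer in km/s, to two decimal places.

2.72 km/s

sin 24.0° = 0.4067; sin 57.0° = 0.8387.
V₂ = V₁·(sin θ₂/sin θ₁) = 1.317·(0.8387/0.4067) = 2.72 km/s.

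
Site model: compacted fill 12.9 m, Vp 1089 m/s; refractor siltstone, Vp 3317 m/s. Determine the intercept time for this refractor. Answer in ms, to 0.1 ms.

22.4 ms

θ_c = arcsin(V₁/V₂) = arcsin(1089/3317) = 19.17°; cos θ_c = 0.9446.
tᵢ = 2h·cos θ_c / V₁ = 2·12.9·0.9446 / 1089 = 0.02238 s.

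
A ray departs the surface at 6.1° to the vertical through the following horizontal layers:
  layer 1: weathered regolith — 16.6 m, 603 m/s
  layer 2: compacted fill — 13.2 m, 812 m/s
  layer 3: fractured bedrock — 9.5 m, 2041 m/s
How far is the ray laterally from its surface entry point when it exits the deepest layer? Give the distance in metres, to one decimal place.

7.3 m

p = sin θ₁/V₁ = sin 6.1°/603 = 1.7623e-04 s/m is conserved through the stack.
Layer 1: θ = 6.10°; offset = 16.6·tan 6.10° = 1.774 m.
Layer 2: sin θ = p·812 = 0.1431 → θ = 8.23°; offset = 13.2·tan 8.23° = 1.908 m.
Layer 3: sin θ = p·2041 = 0.3597 → θ = 21.08°; offset = 9.5·tan 21.08° = 3.662 m.
Σ offsets = 7.345 m.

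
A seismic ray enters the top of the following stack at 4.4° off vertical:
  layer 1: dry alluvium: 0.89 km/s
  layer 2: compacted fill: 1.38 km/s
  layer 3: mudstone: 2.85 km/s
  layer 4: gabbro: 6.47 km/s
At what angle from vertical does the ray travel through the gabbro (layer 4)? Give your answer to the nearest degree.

34°

Snell's law across each interface conserves sin θ / V, so sin θ_4 = V_4·sin θ₁/V₁.
sin θ_4 = 6.47 × sin 4.4° / 0.89 = 0.5577.
θ_4 = arcsin 0.5577 = 33.90°.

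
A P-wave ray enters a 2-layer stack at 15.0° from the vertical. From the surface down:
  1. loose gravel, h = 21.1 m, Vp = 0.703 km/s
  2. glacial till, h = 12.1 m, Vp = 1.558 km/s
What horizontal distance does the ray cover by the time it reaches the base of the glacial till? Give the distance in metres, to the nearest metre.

Apply Snell's law at each interface; in layer i the horizontal offset is hᵢ·tan θᵢ.
Layer 1: θ = 15.00°; offset = 21.1·tan 15.00° = 5.654 m.
Layer 2: sin θ = 1.558·sin 15.0°/0.703 = 0.5736, θ = 35.00°; offset = 12.1·tan 35.00° = 8.473 m.
Total horizontal offset = 14.127 m.

14 m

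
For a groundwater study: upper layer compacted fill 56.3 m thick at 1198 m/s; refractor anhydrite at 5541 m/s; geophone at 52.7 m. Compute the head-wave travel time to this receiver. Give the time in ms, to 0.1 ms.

t = x/V₂ + 2h·√(V₂²−V₁²)/(V₁V₂).
√(V₂²−V₁²) = √(5541²−1198²) = 5409.9 m/s; delay term = 2·56.3·5409.9/(1198·5541) = 0.09177 s.
t = 52.7/5541 + 0.09177 = 0.10128 s.

101.3 ms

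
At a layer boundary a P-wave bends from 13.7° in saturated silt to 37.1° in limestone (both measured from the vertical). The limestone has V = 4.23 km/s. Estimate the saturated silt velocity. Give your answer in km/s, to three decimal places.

1.661 km/s

sin 13.7° = 0.2368; sin 37.1° = 0.6032.
V₁ = V₂·(sin θ₁/sin θ₂) = 4.23·(0.2368/0.6032) = 1.661 km/s.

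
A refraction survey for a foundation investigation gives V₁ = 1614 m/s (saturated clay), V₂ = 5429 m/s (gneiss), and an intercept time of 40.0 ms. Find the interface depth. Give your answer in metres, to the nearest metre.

34 m

θ_c = arcsin(1614/5429) = 17.30°; cos θ_c = 0.9548.
tᵢ = 2h cos θ_c/V₁ ⇒ h = tᵢ·V₁/(2 cos θ_c) = 0.04·1614/(2·0.9548) = 33.81 m.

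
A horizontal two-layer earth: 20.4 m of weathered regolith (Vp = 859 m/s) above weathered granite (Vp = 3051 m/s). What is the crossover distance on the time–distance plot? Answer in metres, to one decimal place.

x_cross = 2h·√((V₂+V₁)/(V₂−V₁)).
(V₂+V₁)/(V₂−V₁) = (3051+859)/(3051−859) = 1.7838; √ = 1.3356.
x_cross = 2·20.4·1.3356 = 54.49 m.

54.5 m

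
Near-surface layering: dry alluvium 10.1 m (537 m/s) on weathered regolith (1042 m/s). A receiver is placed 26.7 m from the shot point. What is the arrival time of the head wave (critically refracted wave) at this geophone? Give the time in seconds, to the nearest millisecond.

t = x/V₂ + 2h·√(V₂²−V₁²)/(V₁V₂).
√(V₂²−V₁²) = √(1042²−537²) = 893.0 m/s; delay term = 2·10.1·893.0/(537·1042) = 0.03224 s.
t = 26.7/1042 + 0.03224 = 0.05786 s.

0.058 s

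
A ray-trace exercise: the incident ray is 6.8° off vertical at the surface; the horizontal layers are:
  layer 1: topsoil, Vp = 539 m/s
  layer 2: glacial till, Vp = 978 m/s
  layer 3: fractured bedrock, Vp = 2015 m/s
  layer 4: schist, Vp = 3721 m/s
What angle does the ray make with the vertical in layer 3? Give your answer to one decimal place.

Ray parameter p = sin 6.8° / 539 = 2.1967e-04 s/m.
sin θ_3 = p·V_3 = 2.1967e-04 × 2015 = 0.4426.
θ_3 = 26.27° from the vertical.

26.3°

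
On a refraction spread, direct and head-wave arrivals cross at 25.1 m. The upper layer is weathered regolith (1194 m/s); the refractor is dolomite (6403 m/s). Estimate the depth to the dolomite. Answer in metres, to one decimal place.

10.4 m

h = (x_cross/2)·√((V₂−V₁)/(V₂+V₁)).
(V₂−V₁)/(V₂+V₁) = (6403−1194)/(6403+1194) = 0.6857; √ = 0.8280.
h = (25.1/2)·0.8280 = 10.39 m.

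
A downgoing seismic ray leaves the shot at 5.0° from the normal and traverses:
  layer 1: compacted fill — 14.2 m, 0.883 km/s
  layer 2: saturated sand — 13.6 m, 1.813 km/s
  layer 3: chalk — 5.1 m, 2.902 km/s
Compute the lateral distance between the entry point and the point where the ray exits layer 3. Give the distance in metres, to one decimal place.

p = sin θ₁/V₁ = sin 5.0°/0.883 = 9.8704e-02 s/km is conserved through the stack.
Layer 1: θ = 5.00°; offset = 14.2·tan 5.00° = 1.242 m.
Layer 2: sin θ = p·1.813 = 0.1790 → θ = 10.31°; offset = 13.6·tan 10.31° = 2.474 m.
Layer 3: sin θ = p·2.902 = 0.2864 → θ = 16.64°; offset = 5.1·tan 16.64° = 1.525 m.
Summing the layer offsets gives 5.241 m.

5.2 m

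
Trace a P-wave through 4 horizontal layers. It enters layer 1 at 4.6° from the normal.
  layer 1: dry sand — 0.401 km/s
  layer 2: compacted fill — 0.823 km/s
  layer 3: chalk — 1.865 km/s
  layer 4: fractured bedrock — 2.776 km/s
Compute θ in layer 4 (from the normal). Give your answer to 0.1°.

33.7°

Snell's law across each interface conserves sin θ / V, so sin θ_4 = V_4·sin θ₁/V₁.
sin θ_4 = 2.776 × sin 4.6° / 0.401 = 0.5552.
θ_4 = 33.72° from the vertical.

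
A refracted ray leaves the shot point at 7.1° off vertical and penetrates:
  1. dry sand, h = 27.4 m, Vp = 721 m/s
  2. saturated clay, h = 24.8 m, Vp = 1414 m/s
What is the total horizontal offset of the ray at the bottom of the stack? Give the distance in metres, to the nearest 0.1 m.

Apply Snell's law at each interface; in layer i the horizontal offset is hᵢ·tan θᵢ.
Layer 1: θ = 7.10°; offset = 27.4·tan 7.10° = 3.413 m.
Layer 2: sin θ = 1414·sin 7.1°/721 = 0.2424, θ = 14.03°; offset = 24.8·tan 14.03° = 6.196 m.
Σ offsets = 9.609 m.

9.6 m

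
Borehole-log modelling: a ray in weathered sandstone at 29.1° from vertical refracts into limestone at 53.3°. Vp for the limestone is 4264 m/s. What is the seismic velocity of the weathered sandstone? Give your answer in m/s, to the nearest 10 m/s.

2590 m/s

Snell's law: sin 29.1°/V₁ = sin 53.3°/V₂.
V₁ = V₂·sin 29.1°/sin 53.3° = 4264 × 0.6066 = 2586.43 m/s.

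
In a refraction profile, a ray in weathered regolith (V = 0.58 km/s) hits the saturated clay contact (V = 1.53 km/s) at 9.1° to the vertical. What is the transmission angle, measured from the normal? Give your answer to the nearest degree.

25°

Snell's law: sin θ₂ = (V₂/V₁)·sin θ₁ = (1.53/0.58)·sin 9.1° = 0.4172.
θ₂ = sin⁻¹(0.4172) = 24.66° (from vertical).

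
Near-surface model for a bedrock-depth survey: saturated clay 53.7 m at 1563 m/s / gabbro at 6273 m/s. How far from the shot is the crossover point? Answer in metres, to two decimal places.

θ_c = arcsin(1563/6273) = 14.43°, so cos θ_c = 0.9685 and tᵢ = 2h cos θ_c/V₁ = 0.0665 s.
At crossover x/V₁ = x/V₂ + tᵢ ⇒ x = tᵢ/(1/V₁ − 1/V₂) = 0.06655/(6.3980e-04 − 1.5941e-04) = 138.53 m.

138.53 m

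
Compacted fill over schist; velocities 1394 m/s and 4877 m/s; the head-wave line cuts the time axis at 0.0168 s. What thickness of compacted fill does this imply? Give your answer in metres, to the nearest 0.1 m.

12.2 m

θ_c = arcsin(1394/4877) = 16.61°; cos θ_c = 0.9583.
tᵢ = 2h cos θ_c/V₁ ⇒ h = tᵢ·V₁/(2 cos θ_c) = 0.0168·1394/(2·0.9583) = 12.22 m.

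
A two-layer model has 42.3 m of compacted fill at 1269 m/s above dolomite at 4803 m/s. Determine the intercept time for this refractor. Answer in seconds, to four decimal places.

0.0643 s

tᵢ = 2h·√(V₂²−V₁²)/(V₁V₂).
√(V₂²−V₁²) = √(4803²−1269²) = 4632.3 m/s.
tᵢ = 2·42.3·4632.3/(1269·4803) = 0.06430 s.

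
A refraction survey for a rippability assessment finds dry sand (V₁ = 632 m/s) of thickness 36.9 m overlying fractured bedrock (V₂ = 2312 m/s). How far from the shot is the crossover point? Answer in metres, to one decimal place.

97.7 m

x_cross = 2h·√((V₂+V₁)/(V₂−V₁)).
(V₂+V₁)/(V₂−V₁) = (2312+632)/(2312−632) = 1.7524; √ = 1.3238.
x_cross = 2·36.9·1.3238 = 97.69 m.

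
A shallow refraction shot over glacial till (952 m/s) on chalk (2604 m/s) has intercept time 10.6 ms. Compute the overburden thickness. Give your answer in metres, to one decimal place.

h = tᵢ·V₁·V₂ / (2·√(V₂²−V₁²)).
√(V₂²−V₁²) = √(2604² − 952²) = 2423.7 m/s.
h = 0.0106 s × 952 × 2604 / (2 × 2423.7) = 5.42 m.

5.4 m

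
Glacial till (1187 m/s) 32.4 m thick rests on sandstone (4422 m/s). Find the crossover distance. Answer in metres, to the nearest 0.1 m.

85.3 m

x_cross = 2h·√((V₂+V₁)/(V₂−V₁)).
(V₂+V₁)/(V₂−V₁) = (4422+1187)/(4422−1187) = 1.7338; √ = 1.3168.
x_cross = 2·32.4·1.3168 = 85.33 m.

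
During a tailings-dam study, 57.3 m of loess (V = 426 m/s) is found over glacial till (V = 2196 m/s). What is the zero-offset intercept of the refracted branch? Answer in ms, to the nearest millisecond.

264 ms

θ_c = arcsin(V₁/V₂) = arcsin(426/2196) = 11.19°; cos θ_c = 0.9810.
tᵢ = 2h·cos θ_c / V₁ = 2·57.3·0.9810 / 426 = 0.26390 s.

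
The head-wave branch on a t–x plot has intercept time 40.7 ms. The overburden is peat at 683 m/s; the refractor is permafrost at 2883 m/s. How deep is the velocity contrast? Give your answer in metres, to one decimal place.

θ_c = arcsin(683/2883) = 13.70°; cos θ_c = 0.9715.
tᵢ = 2h cos θ_c/V₁ ⇒ h = tᵢ·V₁/(2 cos θ_c) = 0.0407·683/(2·0.9715) = 14.31 m.

14.3 m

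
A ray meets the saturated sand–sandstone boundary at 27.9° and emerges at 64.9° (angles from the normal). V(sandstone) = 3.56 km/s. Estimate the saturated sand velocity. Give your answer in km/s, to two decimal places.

Snell's law: sin 27.9°/V₁ = sin 64.9°/V₂.
V₁ = V₂·sin 27.9°/sin 64.9° = 3.56 × 0.5167 = 1.84 km/s.

1.84 km/s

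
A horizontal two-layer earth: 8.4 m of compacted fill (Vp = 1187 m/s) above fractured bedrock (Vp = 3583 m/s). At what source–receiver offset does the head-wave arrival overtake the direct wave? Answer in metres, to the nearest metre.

x_cross = 2h·√((V₂+V₁)/(V₂−V₁)).
(V₂+V₁)/(V₂−V₁) = (3583+1187)/(3583−1187) = 1.9908; √ = 1.4110.
x_cross = 2·8.4·1.4110 = 23.70 m.

24 m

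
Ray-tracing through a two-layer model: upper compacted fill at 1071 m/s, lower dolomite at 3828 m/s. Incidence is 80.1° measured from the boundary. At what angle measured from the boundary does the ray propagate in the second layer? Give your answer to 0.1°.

52.1°

Angle from the normal: 90° − 80.1° = 9.9°.
sin θ₁/V₁ = sin θ₂/V₂ ⇒ sin θ₂ = 3828·sin 9.9°/1071 = 3828·0.1719/1071 = 0.6145.
θ₂ = arcsin 0.6145 = 37.92° from the normal.
From the interface: 90° − 37.92° = 52.08°.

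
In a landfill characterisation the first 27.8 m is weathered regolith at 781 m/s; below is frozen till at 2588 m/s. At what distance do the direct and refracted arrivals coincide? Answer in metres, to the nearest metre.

x_cross = 2h·√((V₂+V₁)/(V₂−V₁)).
(V₂+V₁)/(V₂−V₁) = (2588+781)/(2588−781) = 1.8644; √ = 1.3654.
x_cross = 2·27.8·1.3654 = 75.92 m.

76 m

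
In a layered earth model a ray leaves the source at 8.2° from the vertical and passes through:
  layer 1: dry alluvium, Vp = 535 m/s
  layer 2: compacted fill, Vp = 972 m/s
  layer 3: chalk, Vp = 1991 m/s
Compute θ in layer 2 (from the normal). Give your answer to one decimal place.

Snell's law across each interface conserves sin θ / V, so sin θ_2 = V_2·sin θ₁/V₁.
sin θ_2 = 972 × sin 8.2° / 535 = 0.2591.
θ_2 = 15.02° from the vertical.

15.0°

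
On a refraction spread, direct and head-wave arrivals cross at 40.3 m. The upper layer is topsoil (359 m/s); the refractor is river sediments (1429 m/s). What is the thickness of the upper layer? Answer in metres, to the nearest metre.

h = (x_cross/2)·√((V₂−V₁)/(V₂+V₁)).
(V₂−V₁)/(V₂+V₁) = (1429−359)/(1429+359) = 0.5984; √ = 0.7736.
h = (40.3/2)·0.7736 = 15.59 m.

16 m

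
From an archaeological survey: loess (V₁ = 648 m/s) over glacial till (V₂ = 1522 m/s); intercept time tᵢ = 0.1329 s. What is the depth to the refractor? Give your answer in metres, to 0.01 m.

h = tᵢ·V₁·V₂ / (2·√(V₂²−V₁²)).
√(V₂²−V₁²) = √(1522² − 648²) = 1377.2 m/s.
h = 0.1329 s × 648 × 1522 / (2 × 1377.2) = 47.59 m.

47.59 m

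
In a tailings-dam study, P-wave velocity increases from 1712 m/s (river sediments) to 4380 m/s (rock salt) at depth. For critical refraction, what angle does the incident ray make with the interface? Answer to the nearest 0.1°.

67.0°

Critical incidence: sin θ_c = V₁/V₂ = 1712/4380 = 0.3909.
θ_c = arcsin 0.3909 = 23.01°.
Measured from the interface: 90° − 23.01° = 66.99°.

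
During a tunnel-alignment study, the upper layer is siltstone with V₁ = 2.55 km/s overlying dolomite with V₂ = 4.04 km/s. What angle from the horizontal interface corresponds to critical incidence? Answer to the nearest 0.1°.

Critical incidence: sin θ_c = V₁/V₂ = 2.55/4.04 = 0.6312.
θ_c = arcsin 0.6312 = 39.14°.
Measured from the interface: 90° − 39.14° = 50.86°.

50.9°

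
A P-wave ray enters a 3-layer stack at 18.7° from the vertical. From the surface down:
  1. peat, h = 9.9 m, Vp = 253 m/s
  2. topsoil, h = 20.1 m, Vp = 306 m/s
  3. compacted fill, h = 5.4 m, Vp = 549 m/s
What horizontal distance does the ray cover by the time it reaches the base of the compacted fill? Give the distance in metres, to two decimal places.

17.04 m

Apply Snell's law at each interface; in layer i the horizontal offset is hᵢ·tan θᵢ.
Layer 1: θ = 18.70°; offset = 9.9·tan 18.70° = 3.3510 m.
Layer 2: sin θ = 306·sin 18.7°/253 = 0.3878, θ = 22.82°; offset = 20.1·tan 22.82° = 8.4560 m.
Layer 3: sin θ = 549·sin 18.7°/253 = 0.6957, θ = 44.08°; offset = 5.4·tan 44.08° = 5.2301 m.
Summing the layer offsets gives 17.0371 m.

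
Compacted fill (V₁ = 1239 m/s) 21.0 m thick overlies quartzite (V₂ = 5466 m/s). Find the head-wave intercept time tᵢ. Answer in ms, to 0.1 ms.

33.0 ms

θ_c = arcsin(V₁/V₂) = arcsin(1239/5466) = 13.10°; cos θ_c = 0.9740.
tᵢ = 2h·cos θ_c / V₁ = 2·21.0·0.9740 / 1239 = 0.03302 s.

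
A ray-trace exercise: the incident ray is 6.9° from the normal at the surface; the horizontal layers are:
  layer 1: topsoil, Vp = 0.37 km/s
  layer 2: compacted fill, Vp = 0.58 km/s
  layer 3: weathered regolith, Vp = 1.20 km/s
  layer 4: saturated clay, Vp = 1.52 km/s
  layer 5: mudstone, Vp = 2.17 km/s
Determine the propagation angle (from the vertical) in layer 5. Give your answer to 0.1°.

Snell's law across each interface conserves sin θ / V, so sin θ_5 = V_5·sin θ₁/V₁.
sin θ_5 = 2.17 × sin 6.9° / 0.37 = 0.7046.
θ_5 = arcsin 0.7046 = 44.80°.

44.8°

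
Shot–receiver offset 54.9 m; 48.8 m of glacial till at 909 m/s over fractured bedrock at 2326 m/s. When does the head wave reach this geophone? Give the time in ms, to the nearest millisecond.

122 ms

t = x/V₂ + 2h·√(V₂²−V₁²)/(V₁V₂).
√(V₂²−V₁²) = √(2326²−909²) = 2141.0 m/s; delay term = 2·48.8·2141.0/(909·2326) = 0.09883 s.
t = 54.9/2326 + 0.09883 = 0.12243 s.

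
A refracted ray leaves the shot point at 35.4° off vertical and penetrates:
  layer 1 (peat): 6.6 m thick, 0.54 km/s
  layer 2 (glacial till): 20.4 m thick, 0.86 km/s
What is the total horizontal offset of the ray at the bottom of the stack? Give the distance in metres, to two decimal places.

p = sin θ₁/V₁ = sin 35.4°/0.54 = 1.0727e+00 s/km is conserved through the stack.
Layer 1: θ = 35.40°; offset = 6.6·tan 35.40° = 4.6904 m.
Layer 2: sin θ = p·0.86 = 0.9226 → θ = 67.30°; offset = 20.4·tan 67.30° = 48.7752 m.
Total horizontal offset = 53.4655 m.

53.47 m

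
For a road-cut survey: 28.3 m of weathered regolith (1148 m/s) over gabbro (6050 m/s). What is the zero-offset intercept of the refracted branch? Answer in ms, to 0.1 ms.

θ_c = arcsin(V₁/V₂) = arcsin(1148/6050) = 10.94°; cos θ_c = 0.9818.
tᵢ = 2h·cos θ_c / V₁ = 2·28.3·0.9818 / 1148 = 0.04841 s.

48.4 ms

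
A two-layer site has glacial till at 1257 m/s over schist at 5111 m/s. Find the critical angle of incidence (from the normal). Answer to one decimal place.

At critical incidence the refracted ray runs along the interface (θ₂ = 90°), so sin θ_c = V₁/V₂.
θ_c = arcsin(1257/5111) = arcsin 0.2459 = 14.24°.

14.2°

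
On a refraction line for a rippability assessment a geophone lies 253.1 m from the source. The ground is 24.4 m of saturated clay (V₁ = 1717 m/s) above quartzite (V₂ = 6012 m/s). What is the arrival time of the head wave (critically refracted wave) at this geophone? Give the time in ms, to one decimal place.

θ_c = arcsin(V₁/V₂) = arcsin(1717/6012) = 16.59°, cos θ_c = 0.9584.
Intercept time tᵢ = 2h cos θ_c / V₁ = 2·24.4·0.9584/1717 = 0.02724 s.
t = x/V₂ + tᵢ = 253.1/6012 + 0.02724 = 0.06934 s.

69.3 ms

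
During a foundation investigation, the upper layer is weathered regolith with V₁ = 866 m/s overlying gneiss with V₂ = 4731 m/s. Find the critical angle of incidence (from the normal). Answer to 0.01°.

10.55°

Critical incidence: sin θ_c = V₁/V₂ = 866/4731 = 0.1830.
θ_c = arcsin 0.1830 = 10.55°.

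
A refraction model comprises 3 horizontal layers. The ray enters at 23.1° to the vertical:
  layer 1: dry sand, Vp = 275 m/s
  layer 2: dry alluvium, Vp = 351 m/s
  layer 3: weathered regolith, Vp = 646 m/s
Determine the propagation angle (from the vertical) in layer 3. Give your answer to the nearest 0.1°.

67.2°

Snell's law across each interface conserves sin θ / V, so sin θ_3 = V_3·sin θ₁/V₁.
sin θ_3 = 646 × sin 23.1° / 275 = 0.9216.
θ_3 = arcsin 0.9216 = 67.17°.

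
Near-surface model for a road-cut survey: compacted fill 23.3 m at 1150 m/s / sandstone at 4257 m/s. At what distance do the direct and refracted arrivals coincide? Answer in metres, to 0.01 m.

61.47 m

θ_c = arcsin(1150/4257) = 15.67°, so cos θ_c = 0.9628 and tᵢ = 2h cos θ_c/V₁ = 0.0390 s.
At crossover x/V₁ = x/V₂ + tᵢ ⇒ x = tᵢ/(1/V₁ − 1/V₂) = 0.03902/(8.6957e-04 − 2.3491e-04) = 61.47 m.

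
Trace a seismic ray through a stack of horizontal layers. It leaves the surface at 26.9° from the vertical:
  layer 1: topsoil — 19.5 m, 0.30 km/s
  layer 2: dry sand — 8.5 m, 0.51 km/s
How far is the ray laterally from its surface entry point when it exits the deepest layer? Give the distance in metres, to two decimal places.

20.12 m

Apply Snell's law at each interface; in layer i the horizontal offset is hᵢ·tan θᵢ.
Layer 1: θ = 26.90°; offset = 19.5·tan 26.90° = 9.8929 m.
Layer 2: sin θ = 0.51·sin 26.9°/0.30 = 0.7691, θ = 50.28°; offset = 8.5·tan 50.28° = 10.2298 m.
Σ offsets = 20.1227 m.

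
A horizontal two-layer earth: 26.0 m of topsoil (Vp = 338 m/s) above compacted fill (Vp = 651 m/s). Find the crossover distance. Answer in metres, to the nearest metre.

92 m

θ_c = arcsin(338/651) = 31.28°, so cos θ_c = 0.8547 and tᵢ = 2h cos θ_c/V₁ = 0.1315 s.
At crossover x/V₁ = x/V₂ + tᵢ ⇒ x = tᵢ/(1/V₁ − 1/V₂) = 0.13148/(2.9586e-03 − 1.5361e-03) = 92.43 m.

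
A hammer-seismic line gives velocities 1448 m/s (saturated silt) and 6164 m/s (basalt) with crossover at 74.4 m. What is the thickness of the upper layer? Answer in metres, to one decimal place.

x_cross = 2h·√((V₂+V₁)/(V₂−V₁)) → h = x_cross / (2·√((V₂+V₁)/(V₂−V₁))).
√((V₂+V₁)/(V₂−V₁)) = √((6164+1448)/(6164−1448)) = 1.2705.
h = 74.4 / (2·1.2705) = 29.28 m.

29.3 m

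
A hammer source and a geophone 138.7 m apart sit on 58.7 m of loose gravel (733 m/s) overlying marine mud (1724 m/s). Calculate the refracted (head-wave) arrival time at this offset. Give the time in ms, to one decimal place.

225.4 ms

t = x/V₂ + 2h·√(V₂²−V₁²)/(V₁V₂).
√(V₂²−V₁²) = √(1724²−733²) = 1560.4 m/s; delay term = 2·58.7·1560.4/(733·1724) = 0.14497 s.
t = 138.7/1724 + 0.14497 = 0.22542 s.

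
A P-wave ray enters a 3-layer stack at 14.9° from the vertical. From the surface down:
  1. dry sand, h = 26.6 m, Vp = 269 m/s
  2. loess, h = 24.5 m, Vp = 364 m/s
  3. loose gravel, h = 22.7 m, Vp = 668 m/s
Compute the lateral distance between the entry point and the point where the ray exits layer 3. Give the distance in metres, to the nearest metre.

35 m

Apply Snell's law at each interface; in layer i the horizontal offset is hᵢ·tan θᵢ.
Layer 1: θ = 14.90°; offset = 26.6·tan 14.90° = 7.078 m.
Layer 2: sin θ = 364·sin 14.9°/269 = 0.3479, θ = 20.36°; offset = 24.5·tan 20.36° = 9.093 m.
Layer 3: sin θ = 668·sin 14.9°/269 = 0.6385, θ = 39.68°; offset = 22.7·tan 39.68° = 18.834 m.
Σ offsets = 35.005 m.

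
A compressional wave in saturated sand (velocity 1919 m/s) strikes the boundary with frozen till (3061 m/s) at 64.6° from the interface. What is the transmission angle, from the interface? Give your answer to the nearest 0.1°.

Convert to the normal: θ₁ = 90° − 64.6° = 25.4°.
Snell's law: sin θ₂ = (V₂/V₁)·sin θ₁ = (3061/1919)·sin 25.4° = 0.6842.
θ₂ = arcsin 0.6842 = 43.17° from the normal.
From the interface: 90° − 43.17° = 46.83°.

46.8°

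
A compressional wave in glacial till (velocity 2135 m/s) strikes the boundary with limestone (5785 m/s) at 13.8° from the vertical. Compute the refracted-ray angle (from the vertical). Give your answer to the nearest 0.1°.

Snell's law: sin θ₂ = (V₂/V₁)·sin θ₁ = (5785/2135)·sin 13.8° = 0.6463.
θ₂ = sin⁻¹(0.6463) = 40.27° (from vertical).

40.3°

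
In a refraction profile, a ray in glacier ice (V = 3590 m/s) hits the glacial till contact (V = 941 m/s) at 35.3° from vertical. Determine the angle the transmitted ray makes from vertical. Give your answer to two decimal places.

8.71°

Snell's law: sin θ₂ = (V₂/V₁)·sin θ₁ = (941/3590)·sin 35.3° = 0.1515.
θ₂ = arcsin 0.1515 = 8.71° from the normal.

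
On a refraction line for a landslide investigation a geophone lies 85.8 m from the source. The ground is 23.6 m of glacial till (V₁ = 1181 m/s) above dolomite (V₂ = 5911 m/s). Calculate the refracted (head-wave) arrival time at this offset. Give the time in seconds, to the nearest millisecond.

0.054 s

θ_c = arcsin(V₁/V₂) = arcsin(1181/5911) = 11.53°, cos θ_c = 0.9798.
Intercept time tᵢ = 2h cos θ_c / V₁ = 2·23.6·0.9798/1181 = 0.03916 s.
t = x/V₂ + tᵢ = 85.8/5911 + 0.03916 = 0.05368 s.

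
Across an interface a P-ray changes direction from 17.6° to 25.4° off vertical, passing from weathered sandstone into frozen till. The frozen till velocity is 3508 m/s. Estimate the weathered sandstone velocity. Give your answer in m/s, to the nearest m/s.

sin 17.6° = 0.3024; sin 25.4° = 0.4289.
V₁ = V₂·(sin θ₁/sin θ₂) = 3508·(0.3024/0.4289) = 2472.90 m/s.

2473 m/s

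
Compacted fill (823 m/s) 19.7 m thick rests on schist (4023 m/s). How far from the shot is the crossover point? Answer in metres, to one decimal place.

x_cross = 2h·√((V₂+V₁)/(V₂−V₁)).
(V₂+V₁)/(V₂−V₁) = (4023+823)/(4023−823) = 1.5144; √ = 1.2306.
x_cross = 2·19.7·1.2306 = 48.49 m.

48.5 m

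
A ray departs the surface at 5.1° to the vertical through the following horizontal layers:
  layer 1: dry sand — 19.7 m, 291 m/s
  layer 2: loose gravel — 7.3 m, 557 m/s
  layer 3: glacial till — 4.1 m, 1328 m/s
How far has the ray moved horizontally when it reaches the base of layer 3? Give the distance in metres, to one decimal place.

Apply Snell's law at each interface; in layer i the horizontal offset is hᵢ·tan θᵢ.
Layer 1: θ = 5.10°; offset = 19.7·tan 5.10° = 1.758 m.
Layer 2: sin θ = 557·sin 5.1°/291 = 0.1702, θ = 9.80°; offset = 7.3·tan 9.80° = 1.260 m.
Layer 3: sin θ = 1328·sin 5.1°/291 = 0.4057, θ = 23.93°; offset = 4.1·tan 23.93° = 1.820 m.
Total horizontal offset = 4.838 m.

4.8 m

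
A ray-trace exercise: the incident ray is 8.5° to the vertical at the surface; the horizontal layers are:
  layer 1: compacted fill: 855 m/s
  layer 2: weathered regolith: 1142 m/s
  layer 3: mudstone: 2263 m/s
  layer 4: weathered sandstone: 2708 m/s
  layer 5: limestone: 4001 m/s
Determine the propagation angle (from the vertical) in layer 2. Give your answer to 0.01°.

11.39°

Ray parameter p = sin 8.5° / 855 = 1.7288e-04 s/m.
sin θ_2 = p·V_2 = 1.7288e-04 × 1142 = 0.1974.
θ_2 = arcsin 0.1974 = 11.39°.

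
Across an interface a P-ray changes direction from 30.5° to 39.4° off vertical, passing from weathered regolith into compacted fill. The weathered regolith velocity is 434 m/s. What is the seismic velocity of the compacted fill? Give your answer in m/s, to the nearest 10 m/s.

540 m/s

sin 30.5° = 0.5075; sin 39.4° = 0.6347.
V₂ = V₁·(sin θ₂/sin θ₁) = 434·(0.6347/0.5075) = 542.76 m/s.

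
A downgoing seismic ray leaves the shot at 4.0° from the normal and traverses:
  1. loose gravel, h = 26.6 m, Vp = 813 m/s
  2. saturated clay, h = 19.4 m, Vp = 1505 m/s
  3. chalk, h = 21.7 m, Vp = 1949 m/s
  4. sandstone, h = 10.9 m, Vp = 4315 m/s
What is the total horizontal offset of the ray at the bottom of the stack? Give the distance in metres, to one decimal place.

p = sin θ₁/V₁ = sin 4.0°/813 = 8.5801e-05 s/m is conserved through the stack.
Layer 1: θ = 4.00°; offset = 26.6·tan 4.00° = 1.860 m.
Layer 2: sin θ = p·1505 = 0.1291 → θ = 7.42°; offset = 19.4·tan 7.42° = 2.526 m.
Layer 3: sin θ = p·1949 = 0.1672 → θ = 9.63°; offset = 21.7·tan 9.63° = 3.681 m.
Layer 4: sin θ = p·4315 = 0.3702 → θ = 21.73°; offset = 10.9·tan 21.73° = 4.344 m.
Summing the layer offsets gives 12.411 m.

12.4 m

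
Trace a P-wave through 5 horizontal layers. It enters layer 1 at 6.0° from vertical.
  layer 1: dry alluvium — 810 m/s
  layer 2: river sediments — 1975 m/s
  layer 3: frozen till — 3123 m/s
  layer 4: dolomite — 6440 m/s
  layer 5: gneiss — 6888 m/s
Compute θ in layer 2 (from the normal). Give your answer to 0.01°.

14.77°

Snell's law across each interface conserves sin θ / V, so sin θ_2 = V_2·sin θ₁/V₁.
sin θ_2 = 1975 × sin 6.0° / 810 = 0.2549.
θ_2 = arcsin 0.2549 = 14.77°.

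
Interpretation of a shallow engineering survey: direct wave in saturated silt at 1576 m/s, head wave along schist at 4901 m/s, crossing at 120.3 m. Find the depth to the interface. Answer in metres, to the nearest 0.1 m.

h = (x_cross/2)·√((V₂−V₁)/(V₂+V₁)).
(V₂−V₁)/(V₂+V₁) = (4901−1576)/(4901+1576) = 0.5134; √ = 0.7165.
h = (120.3/2)·0.7165 = 43.10 m.

43.1 m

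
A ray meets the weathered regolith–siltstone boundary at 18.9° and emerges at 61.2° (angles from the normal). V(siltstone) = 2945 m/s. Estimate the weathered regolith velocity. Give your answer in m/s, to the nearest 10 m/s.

1090 m/s

sin 18.9° = 0.3239; sin 61.2° = 0.8763.
V₁ = V₂·(sin θ₁/sin θ₂) = 2945·(0.3239/0.8763) = 1088.59 m/s.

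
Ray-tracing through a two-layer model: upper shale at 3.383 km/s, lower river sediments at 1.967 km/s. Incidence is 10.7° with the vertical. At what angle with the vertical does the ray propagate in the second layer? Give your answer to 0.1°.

6.2°

Snell's law: sin θ₂ = (V₂/V₁)·sin θ₁ = (1.967/3.383)·sin 10.7° = 0.1080.
θ₂ = sin⁻¹(0.1080) = 6.20° (from vertical).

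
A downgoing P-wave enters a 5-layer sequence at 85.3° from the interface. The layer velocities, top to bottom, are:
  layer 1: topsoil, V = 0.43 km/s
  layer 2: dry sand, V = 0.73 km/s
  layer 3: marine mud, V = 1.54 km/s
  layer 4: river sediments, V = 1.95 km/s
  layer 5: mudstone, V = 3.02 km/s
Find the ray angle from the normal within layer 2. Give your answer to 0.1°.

8.0°

From the normal: θ₁ = 90° − 85.3° = 4.7°.
Ray parameter p = sin 4.7° / 0.43 = 1.9055e-01 s/km.
sin θ_2 = p·V_2 = 1.9055e-01 × 0.73 = 0.1391.
θ_2 = arcsin 0.1391 = 8.00°.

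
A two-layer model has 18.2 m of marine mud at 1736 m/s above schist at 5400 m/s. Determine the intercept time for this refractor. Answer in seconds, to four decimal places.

0.0199 s

θ_c = arcsin(V₁/V₂) = arcsin(1736/5400) = 18.75°; cos θ_c = 0.9469.
tᵢ = 2h·cos θ_c / V₁ = 2·18.2·0.9469 / 1736 = 0.01985 s.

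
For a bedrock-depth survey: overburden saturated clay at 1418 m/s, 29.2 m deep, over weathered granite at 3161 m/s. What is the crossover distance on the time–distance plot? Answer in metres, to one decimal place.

94.7 m

x_cross = 2h·√((V₂+V₁)/(V₂−V₁)).
(V₂+V₁)/(V₂−V₁) = (3161+1418)/(3161−1418) = 2.6271; √ = 1.6208.
x_cross = 2·29.2·1.6208 = 94.66 m.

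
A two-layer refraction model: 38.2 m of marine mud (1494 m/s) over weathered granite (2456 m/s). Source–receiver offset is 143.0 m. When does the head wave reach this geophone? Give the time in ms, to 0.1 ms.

θ_c = arcsin(V₁/V₂) = arcsin(1494/2456) = 37.47°, cos θ_c = 0.7937.
Intercept time tᵢ = 2h cos θ_c / V₁ = 2·38.2·0.7937/1494 = 0.04059 s.
t = x/V₂ + tᵢ = 143.0/2456 + 0.04059 = 0.09881 s.

98.8 ms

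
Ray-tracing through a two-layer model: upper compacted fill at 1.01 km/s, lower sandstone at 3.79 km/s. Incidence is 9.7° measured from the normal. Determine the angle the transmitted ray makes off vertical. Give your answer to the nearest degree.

39°

sin θ₁/V₁ = sin θ₂/V₂ ⇒ sin θ₂ = 3.79·sin 9.7°/1.01 = 3.79·0.1685/1.01 = 0.6323.
θ₂ = sin⁻¹(0.6323) = 39.22° (from vertical).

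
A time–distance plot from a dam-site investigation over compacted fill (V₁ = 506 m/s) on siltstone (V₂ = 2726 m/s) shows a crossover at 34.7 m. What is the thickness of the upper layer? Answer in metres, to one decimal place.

h = (x_cross/2)·√((V₂−V₁)/(V₂+V₁)).
(V₂−V₁)/(V₂+V₁) = (2726−506)/(2726+506) = 0.6869; √ = 0.8288.
h = (34.7/2)·0.8288 = 14.38 m.

14.4 m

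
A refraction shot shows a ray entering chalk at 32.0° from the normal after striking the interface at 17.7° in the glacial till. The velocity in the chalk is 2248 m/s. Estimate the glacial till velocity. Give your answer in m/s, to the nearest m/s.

1290 m/s

sin 17.7° = 0.3040; sin 32.0° = 0.5299.
V₁ = V₂·(sin θ₁/sin θ₂) = 2248·(0.3040/0.5299) = 1289.76 m/s.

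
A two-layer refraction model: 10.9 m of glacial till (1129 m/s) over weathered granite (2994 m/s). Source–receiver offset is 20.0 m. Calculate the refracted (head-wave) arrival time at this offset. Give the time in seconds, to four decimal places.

0.0246 s

θ_c = arcsin(V₁/V₂) = arcsin(1129/2994) = 22.15°, cos θ_c = 0.9262.
Intercept time tᵢ = 2h cos θ_c / V₁ = 2·10.9·0.9262/1129 = 0.01788 s.
t = x/V₂ + tᵢ = 20.0/2994 + 0.01788 = 0.02456 s.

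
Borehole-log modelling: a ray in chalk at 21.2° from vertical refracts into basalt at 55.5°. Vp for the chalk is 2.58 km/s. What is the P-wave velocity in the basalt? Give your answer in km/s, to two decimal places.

sin 21.2° = 0.3616; sin 55.5° = 0.8241.
V₂ = V₁·(sin θ₂/sin θ₁) = 2.58·(0.8241/0.3616) = 5.88 km/s.

5.88 km/s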